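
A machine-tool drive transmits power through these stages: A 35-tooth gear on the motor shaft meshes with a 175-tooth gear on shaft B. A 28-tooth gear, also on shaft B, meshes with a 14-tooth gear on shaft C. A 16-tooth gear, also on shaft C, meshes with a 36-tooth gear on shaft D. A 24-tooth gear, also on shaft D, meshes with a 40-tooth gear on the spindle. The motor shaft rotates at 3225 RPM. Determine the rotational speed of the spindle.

gear mesh 175/35 = 5 → 3225/5 = 645 RPM
gear mesh 14/28 = 0.5 → 645/0.5 = 1290 RPM
gear mesh 36/16 = 2.25 → 1290/2.25 = 573.33 RPM
gear mesh 40/24 = 1.6667 → 573.33/1.6667 = 344 RPM

344 RPM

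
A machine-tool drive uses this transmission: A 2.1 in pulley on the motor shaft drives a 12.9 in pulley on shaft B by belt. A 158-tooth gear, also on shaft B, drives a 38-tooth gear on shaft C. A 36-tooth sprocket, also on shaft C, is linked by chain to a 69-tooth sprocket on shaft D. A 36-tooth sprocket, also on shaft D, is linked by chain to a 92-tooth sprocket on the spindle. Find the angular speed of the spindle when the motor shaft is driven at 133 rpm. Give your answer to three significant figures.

18.4 rpm

belt 12.9/2.1 = 6.1429 → 133/6.1429 = 21.651 rpm
gear mesh 38/158 = 0.24051 → 21.651/0.24051 = 90.023 rpm
chain 69/36 = 1.9167 → 90.023/1.9167 = 46.969 rpm
chain 92/36 = 2.5556 → 46.969/2.5556 = 18.379 rpm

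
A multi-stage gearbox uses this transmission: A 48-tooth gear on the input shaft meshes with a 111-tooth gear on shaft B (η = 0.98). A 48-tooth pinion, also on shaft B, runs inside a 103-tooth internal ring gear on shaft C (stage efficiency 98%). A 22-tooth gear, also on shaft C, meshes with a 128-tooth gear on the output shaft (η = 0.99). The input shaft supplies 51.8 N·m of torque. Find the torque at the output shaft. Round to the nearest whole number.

1422 N·m

gear mesh 111/48 = 2.3125 → τ = 51.8·2.3125·0.98 = 117.39 N·m
internal gear 103/48 = 2.1458 → τ = 117.39·2.1458·0.98 = 246.87 N·m
gear mesh 128/22 = 5.8182 → τ = 246.87·5.8182·0.99 = 1421.9 N·m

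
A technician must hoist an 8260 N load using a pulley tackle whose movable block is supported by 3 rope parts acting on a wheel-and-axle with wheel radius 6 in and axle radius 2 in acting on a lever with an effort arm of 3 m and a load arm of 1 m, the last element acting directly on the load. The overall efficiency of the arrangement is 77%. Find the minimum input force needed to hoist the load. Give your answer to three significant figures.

397 N

Block-and-tackle MA = number of supporting rope parts = 3.
Wheel-and-axle MA = R/r = 6/2 = 3.
Lever MA = effort arm / load arm = 3/1 = 3.
Combined ideal MA = 3 × 3 × 3 = 27.
Actual MA = 27 × 0.77 = 20.79.
Effort = load / actual MA = 8260 / 20.79 = 397.31 N.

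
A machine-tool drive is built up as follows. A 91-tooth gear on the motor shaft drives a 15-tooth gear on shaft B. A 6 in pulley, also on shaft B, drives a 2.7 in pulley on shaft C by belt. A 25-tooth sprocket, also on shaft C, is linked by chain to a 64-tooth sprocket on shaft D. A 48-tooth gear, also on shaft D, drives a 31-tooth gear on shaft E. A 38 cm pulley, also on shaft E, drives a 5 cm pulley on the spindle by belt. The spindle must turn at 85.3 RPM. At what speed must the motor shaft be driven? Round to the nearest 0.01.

1.38 RPM

Overall ratio R = 0.16484 × 0.45 × 2.56 × 0.64583 × 0.13158 = 0.016136.
Required input speed = output speed × R = 85.3 × 0.016136 = 1.3764 RPM.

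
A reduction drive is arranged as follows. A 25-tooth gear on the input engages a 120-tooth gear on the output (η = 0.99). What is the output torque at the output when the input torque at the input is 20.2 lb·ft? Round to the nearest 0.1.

96.0 lb·ft

gear mesh 120/25 = 4.8 → τ = 20.2·4.8·0.99 = 95.99 lb·ft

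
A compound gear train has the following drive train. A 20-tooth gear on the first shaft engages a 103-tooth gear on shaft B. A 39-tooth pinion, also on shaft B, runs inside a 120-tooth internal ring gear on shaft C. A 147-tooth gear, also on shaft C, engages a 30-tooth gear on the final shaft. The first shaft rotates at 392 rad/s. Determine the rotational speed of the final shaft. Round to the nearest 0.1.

the first shaft → shaft B (gear mesh, 103/20): 392 ÷ 5.15 = 76.117 rad/s
shaft B → shaft C (internal gear, 120/39): 76.117 ÷ 3.0769 = 24.738 rad/s
shaft C → the final shaft (gear mesh, 30/147): 24.738 ÷ 0.20408 = 121.22 rad/s

121.2 rad/s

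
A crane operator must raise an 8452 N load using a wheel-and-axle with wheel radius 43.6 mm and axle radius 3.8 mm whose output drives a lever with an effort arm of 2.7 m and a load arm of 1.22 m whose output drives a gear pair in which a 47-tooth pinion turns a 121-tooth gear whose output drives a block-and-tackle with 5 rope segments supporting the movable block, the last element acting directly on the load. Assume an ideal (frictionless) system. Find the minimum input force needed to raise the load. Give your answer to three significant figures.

25.9 N

Wheel-and-axle MA = R/r = 43.6/3.8 = 11.474.
Lever MA = effort arm / load arm = 2.7/1.22 = 2.2131.
Gear pair MA = 121/47 = 2.5745.
Block-and-tackle MA = number of supporting rope parts = 5.
Combined ideal MA = 11.474 × 2.2131 × 2.5745 × 5 = 326.86.
Effort = load / MA = 8452 / 326.86 = 25.858 N.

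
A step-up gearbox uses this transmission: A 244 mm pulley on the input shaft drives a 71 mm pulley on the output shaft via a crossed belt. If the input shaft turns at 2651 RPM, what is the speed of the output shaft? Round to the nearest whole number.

Belt: ratio = 71/244 = 0.29098, so the output shaft turns at 2651 / 0.29098 = 9110.5 RPM.

9110 RPM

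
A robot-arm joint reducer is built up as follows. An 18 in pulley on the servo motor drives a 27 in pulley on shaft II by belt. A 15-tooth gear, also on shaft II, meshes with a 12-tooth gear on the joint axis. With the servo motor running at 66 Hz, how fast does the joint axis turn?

55 Hz

the servo motor → shaft II (belt, 27/18): 66 ÷ 1.5 = 44 Hz
shaft II → the joint axis (gear mesh, 12/15): 44 ÷ 0.8 = 55 Hz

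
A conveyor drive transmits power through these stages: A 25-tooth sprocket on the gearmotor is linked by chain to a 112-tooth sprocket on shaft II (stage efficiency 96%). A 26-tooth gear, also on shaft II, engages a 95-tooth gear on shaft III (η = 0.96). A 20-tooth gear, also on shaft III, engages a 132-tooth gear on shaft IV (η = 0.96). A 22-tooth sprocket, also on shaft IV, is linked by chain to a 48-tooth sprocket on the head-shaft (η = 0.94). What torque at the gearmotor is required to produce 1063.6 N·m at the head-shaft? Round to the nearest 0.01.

5.43 N·m

Overall ratio R = 4.48 × 3.6538 × 6.6 × 2.1818 = 235.72; overall efficiency η = 0.96 × 0.96 × 0.96 × 0.94 = 0.8317.
Input torque = output torque / (R × η) = 1063.6 / (235.72 × 0.8317) = 5.4256 N·m.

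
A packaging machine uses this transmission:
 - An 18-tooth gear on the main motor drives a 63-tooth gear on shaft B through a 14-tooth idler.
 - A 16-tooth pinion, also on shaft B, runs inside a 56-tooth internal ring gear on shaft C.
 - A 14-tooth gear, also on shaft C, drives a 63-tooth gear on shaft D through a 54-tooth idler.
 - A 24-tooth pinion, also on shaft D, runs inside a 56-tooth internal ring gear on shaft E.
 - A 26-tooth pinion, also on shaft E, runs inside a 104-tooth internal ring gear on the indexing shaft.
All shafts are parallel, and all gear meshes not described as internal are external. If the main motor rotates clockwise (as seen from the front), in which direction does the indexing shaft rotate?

clockwise

the main motor → shaft B: driver → idler → driven is 2 external meshes, 2 reversals → CW.
shaft B → shaft C: internal mesh, same direction → CW.
shaft C → shaft D: driver → idler → driven is 2 external meshes, 2 reversals → CW.
shaft D → shaft E: internal mesh, same direction → CW.
shaft E → the indexing shaft: internal mesh, same direction → CW.
4 reversals in total — an even number — so the indexing shaft turns the same way as the main motor.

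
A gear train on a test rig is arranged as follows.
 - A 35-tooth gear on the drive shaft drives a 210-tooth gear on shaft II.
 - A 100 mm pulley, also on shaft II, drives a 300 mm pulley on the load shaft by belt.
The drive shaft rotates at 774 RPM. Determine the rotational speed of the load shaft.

43 RPM

the drive shaft → shaft II (gear mesh, 210/35): 774 ÷ 6 = 129 RPM
shaft II → the load shaft (belt, 300/100): 129 ÷ 3 = 43 RPM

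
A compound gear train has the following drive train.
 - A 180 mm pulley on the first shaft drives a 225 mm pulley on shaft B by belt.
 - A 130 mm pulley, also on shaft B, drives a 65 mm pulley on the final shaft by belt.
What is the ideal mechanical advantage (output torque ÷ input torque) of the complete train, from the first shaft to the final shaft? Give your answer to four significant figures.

Each stage contributes driven/driver: belt 225/180 = 1.25, belt 65/130 = 0.5.
Overall: 1.25 × 0.5 = 0.625.

0.6250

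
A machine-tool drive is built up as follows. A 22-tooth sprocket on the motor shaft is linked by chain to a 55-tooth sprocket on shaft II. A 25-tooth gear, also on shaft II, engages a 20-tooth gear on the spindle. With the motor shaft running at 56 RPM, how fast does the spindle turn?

Chain: ratio = 55/22 = 2.5, so shaft II turns at 56 / 2.5 = 22.4 RPM.
Gear mesh: ratio = 20/25 = 0.8, so the spindle turns at 22.4 / 0.8 = 28 RPM.

28 RPM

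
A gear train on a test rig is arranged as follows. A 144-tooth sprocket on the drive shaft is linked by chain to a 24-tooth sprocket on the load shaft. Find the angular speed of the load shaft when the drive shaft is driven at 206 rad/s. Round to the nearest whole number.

1236 rad/s

the drive shaft → the load shaft (chain, 24/144): 206 ÷ 0.16667 = 1236 rad/s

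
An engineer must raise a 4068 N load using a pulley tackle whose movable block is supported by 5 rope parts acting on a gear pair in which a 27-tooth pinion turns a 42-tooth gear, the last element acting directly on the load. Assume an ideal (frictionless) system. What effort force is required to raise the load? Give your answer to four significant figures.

523.0 N

Block-and-tackle MA = number of supporting rope parts = 5.
Gear pair MA = 42/27 = 1.5556.
Combined ideal MA = 5 × 1.5556 = 7.7778.
Effort = load / MA = 4068 / 7.7778 = 523.03 N.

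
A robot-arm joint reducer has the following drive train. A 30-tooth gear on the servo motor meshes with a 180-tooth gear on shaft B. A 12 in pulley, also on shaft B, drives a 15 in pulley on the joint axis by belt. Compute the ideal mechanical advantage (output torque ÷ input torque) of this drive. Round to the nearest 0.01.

7.50

Each stage contributes driven/driver: gear mesh 180/30 = 6, belt 15/12 = 1.25.
Overall: 6 × 1.25 = 7.5.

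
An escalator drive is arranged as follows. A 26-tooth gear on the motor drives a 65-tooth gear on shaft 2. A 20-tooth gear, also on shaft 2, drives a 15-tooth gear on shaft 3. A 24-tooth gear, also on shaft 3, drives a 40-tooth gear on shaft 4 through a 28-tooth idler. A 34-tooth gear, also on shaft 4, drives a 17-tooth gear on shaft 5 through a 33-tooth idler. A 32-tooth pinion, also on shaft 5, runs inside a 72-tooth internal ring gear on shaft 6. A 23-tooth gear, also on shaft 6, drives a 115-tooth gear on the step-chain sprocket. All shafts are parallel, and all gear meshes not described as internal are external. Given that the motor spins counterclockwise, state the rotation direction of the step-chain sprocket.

the motor → shaft 2: external mesh, 1 reversal → CW.
shaft 2 → shaft 3: external mesh, 1 reversal → CCW.
shaft 3 → shaft 4: driver → idler → driven is 2 external meshes, 2 reversals → CCW.
shaft 4 → shaft 5: driver → idler → driven is 2 external meshes, 2 reversals → CCW.
shaft 5 → shaft 6: internal mesh, same direction → CCW.
shaft 6 → the step-chain sprocket: external mesh, 1 reversal → CW.
7 reversals in total — an odd number — so the step-chain sprocket turns opposite to the motor.

clockwise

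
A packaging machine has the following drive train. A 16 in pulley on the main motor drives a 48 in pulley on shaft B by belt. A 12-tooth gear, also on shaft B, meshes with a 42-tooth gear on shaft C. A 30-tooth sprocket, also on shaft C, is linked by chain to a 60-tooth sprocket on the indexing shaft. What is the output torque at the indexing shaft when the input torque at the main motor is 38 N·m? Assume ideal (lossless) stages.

After the belt (48/16): 38 × 3 = 114 N·m
After the gear mesh (42/12): 114 × 3.5 = 399 N·m
After the chain (60/30): 399 × 2 = 798 N·m

798 N·m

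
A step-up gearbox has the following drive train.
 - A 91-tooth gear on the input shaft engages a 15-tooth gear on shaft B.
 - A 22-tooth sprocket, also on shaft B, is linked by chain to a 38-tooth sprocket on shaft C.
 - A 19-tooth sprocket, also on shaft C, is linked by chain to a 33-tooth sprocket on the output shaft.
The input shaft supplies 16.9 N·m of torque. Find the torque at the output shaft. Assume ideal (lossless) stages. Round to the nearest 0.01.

8.36 N·m

After the gear mesh (15/91): 16.9 × 0.16484 = 2.7857 N·m
After the chain (38/22): 2.7857 × 1.7273 = 4.8117 N·m
After the chain (33/19): 4.8117 × 1.7368 = 8.3571 N·m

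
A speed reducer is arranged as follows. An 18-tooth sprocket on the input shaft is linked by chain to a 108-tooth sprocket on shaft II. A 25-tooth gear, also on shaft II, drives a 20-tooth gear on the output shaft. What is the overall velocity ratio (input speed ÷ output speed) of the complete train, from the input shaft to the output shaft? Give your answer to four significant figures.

Each stage contributes driven/driver: chain 108/18 = 6, gear mesh 20/25 = 0.8.
Overall: 6 × 0.8 = 4.8.

4.800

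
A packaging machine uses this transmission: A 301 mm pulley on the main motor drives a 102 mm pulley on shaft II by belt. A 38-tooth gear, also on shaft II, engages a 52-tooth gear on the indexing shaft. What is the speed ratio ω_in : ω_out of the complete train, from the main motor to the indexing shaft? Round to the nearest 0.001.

0.464

Each stage contributes driven/driver: belt 102/301 = 0.33887, gear mesh 52/38 = 1.3684.
Overall: 0.33887 × 1.3684 = 0.46372.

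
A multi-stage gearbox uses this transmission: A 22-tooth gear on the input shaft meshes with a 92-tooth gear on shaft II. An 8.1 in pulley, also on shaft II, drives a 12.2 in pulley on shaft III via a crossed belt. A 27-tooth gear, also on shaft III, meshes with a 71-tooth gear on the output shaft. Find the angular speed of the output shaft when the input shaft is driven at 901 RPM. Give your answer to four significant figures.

Gear mesh: ratio = 92/22 = 4.1818, so shaft II turns at 901 / 4.1818 = 215.46 RPM.
Belt: ratio = 12.2/8.1 = 1.5062, so shaft III turns at 215.46 / 1.5062 = 143.05 RPM.
Gear mesh: ratio = 71/27 = 2.6296, so the output shaft turns at 143.05 / 2.6296 = 54.399 RPM.

54.40 RPM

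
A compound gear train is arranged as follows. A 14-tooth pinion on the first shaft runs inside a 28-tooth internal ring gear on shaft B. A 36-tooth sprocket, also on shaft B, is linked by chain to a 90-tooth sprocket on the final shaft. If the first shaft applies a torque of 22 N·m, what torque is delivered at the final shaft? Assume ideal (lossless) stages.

Internal gear: ratio = 28/14 = 2; torque at shaft B = 22 × 2 = 44 N·m.
Chain: ratio = 90/36 = 2.5; torque at the final shaft = 44 × 2.5 = 110 N·m.

110 N·m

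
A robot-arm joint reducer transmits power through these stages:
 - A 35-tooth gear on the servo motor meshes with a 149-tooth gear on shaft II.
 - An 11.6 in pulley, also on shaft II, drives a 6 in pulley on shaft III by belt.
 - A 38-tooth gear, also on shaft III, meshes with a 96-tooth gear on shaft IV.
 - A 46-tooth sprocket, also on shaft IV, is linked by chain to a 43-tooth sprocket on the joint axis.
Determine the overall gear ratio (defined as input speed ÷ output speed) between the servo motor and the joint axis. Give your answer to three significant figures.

Each stage contributes driven/driver: gear mesh 149/35 = 4.2571, belt 6/11.6 = 0.51724, gear mesh 96/38 = 2.5263, chain 43/46 = 0.93478.
Overall: 4.2571 × 0.51724 × 2.5263 × 0.93478 = 5.2001.

5.20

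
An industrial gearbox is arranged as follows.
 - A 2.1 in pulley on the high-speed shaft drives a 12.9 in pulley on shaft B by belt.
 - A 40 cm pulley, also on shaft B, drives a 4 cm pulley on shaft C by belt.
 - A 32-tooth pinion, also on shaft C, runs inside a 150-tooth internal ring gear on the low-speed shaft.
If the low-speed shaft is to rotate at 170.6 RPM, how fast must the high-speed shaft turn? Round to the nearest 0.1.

Overall ratio R = 6.1429 × 0.1 × 4.6875 = 2.8795.
Required input speed = output speed × R = 170.6 × 2.8795 = 491.24 RPM.

491.2 RPM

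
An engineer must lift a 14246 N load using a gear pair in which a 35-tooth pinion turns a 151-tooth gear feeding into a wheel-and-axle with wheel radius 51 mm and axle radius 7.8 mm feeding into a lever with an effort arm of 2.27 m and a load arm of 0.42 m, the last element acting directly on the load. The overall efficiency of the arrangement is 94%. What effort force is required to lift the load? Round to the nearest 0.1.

Gear pair MA = 151/35 = 4.3143.
Wheel-and-axle MA = R/r = 51/7.8 = 6.5385.
Lever MA = effort arm / load arm = 2.27/0.42 = 5.4048.
Combined ideal MA = 4.3143 × 6.5385 × 5.4048 = 152.46.
Actual MA = 152.46 × 0.94 = 143.31.
Effort = load / actual MA = 14246 / 143.31 = 99.404 N.

99.4 N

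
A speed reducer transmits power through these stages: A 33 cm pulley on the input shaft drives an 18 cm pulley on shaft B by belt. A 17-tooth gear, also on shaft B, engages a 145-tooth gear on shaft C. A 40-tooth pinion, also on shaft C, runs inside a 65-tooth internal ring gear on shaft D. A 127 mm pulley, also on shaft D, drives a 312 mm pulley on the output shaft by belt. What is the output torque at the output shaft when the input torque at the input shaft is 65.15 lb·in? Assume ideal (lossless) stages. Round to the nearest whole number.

After the belt (18/33): 65.15 × 0.54545 = 35.536 lb·in
After the gear mesh (145/17): 35.536 × 8.5294 = 303.1 lb·in
After the internal gear (65/40): 303.1 × 1.625 = 492.54 lb·in
After the belt (312/127): 492.54 × 2.4567 = 1210 lb·in

1210 lb·in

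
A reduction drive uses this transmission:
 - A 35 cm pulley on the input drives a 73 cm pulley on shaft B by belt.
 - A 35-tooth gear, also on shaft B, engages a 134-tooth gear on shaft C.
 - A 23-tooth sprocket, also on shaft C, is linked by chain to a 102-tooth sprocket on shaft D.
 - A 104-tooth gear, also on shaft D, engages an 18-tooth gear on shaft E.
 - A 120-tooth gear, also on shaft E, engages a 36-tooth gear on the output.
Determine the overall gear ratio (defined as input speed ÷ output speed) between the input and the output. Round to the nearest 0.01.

Each stage contributes driven/driver: belt 73/35 = 2.0857, gear mesh 134/35 = 3.8286, chain 102/23 = 4.4348, gear mesh 18/104 = 0.17308, gear mesh 36/120 = 0.3.
Overall: 2.0857 × 3.8286 × 4.4348 × 0.17308 × 0.3 = 1.8388.

1.84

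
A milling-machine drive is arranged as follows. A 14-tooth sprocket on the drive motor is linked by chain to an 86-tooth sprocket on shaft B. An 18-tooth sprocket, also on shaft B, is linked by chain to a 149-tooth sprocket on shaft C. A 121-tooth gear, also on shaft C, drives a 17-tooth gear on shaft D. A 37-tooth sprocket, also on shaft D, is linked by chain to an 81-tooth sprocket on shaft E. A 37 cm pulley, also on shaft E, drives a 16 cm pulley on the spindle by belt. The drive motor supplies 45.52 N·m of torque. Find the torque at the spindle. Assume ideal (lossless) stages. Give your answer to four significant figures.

Chain: ratio = 86/14 = 6.1429; torque at shaft B = 45.52 × 6.1429 = 279.62 N·m.
Chain: ratio = 149/18 = 8.2778; torque at shaft C = 279.62 × 8.2778 = 2314.7 N·m.
Gear mesh: ratio = 17/121 = 0.1405; torque at shaft D = 2314.7 × 0.1405 = 325.2 N·m.
Chain: ratio = 81/37 = 2.1892; torque at shaft E = 325.2 × 2.1892 = 711.92 N·m.
Belt: ratio = 16/37 = 0.43243; torque at the spindle = 711.92 × 0.43243 = 307.86 N·m.

307.9 N·m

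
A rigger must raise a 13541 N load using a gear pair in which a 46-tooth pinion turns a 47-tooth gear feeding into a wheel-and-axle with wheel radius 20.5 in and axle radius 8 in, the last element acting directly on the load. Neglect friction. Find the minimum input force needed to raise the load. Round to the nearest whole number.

Gear pair MA = 47/46 = 1.0217.
Wheel-and-axle MA = R/r = 20.5/8 = 2.5625.
Combined ideal MA = 1.0217 × 2.5625 = 2.6182.
Effort = load / MA = 13541 / 2.6182 = 5171.9 N.

5172 N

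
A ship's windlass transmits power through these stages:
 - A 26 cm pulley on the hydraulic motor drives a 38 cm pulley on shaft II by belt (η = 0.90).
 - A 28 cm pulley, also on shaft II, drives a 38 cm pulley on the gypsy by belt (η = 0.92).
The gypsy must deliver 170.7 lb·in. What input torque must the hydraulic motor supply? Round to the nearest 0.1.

103.9 lb·in

Overall ratio R = 1.4615 × 1.3571 = 1.9835; overall efficiency η = 0.90 × 0.92 = 0.8280.
Input torque = output torque / (R × η) = 170.7 / (1.9835 × 0.8280) = 103.94 lb·in.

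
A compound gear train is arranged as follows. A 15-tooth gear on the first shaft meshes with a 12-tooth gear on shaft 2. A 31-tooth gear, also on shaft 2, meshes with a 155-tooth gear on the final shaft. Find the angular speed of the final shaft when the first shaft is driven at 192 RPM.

Gear mesh: ratio = 12/15 = 0.8, so shaft 2 turns at 192 / 0.8 = 240 RPM.
Gear mesh: ratio = 155/31 = 5, so the final shaft turns at 240 / 5 = 48 RPM.

48 RPM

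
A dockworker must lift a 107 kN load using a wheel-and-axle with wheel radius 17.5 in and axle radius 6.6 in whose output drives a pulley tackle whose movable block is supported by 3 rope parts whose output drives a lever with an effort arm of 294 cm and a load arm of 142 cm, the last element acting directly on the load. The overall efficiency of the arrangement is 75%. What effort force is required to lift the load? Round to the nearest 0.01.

8.66 kN

Wheel-and-axle MA = R/r = 17.5/6.6 = 2.6515.
Block-and-tackle MA = number of supporting rope parts = 3.
Lever MA = effort arm / load arm = 294/142 = 2.0704.
Combined ideal MA = 2.6515 × 3 × 2.0704 = 16.469.
Actual MA = 16.469 × 0.75 = 12.352.
Effort = load / actual MA = 107 / 12.352 = 8.6626 kN.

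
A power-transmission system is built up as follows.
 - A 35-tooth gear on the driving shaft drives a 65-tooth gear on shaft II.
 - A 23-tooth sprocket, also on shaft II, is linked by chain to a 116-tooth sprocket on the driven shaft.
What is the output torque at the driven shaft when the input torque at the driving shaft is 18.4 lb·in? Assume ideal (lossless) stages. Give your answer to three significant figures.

172 lb·in

After the gear mesh (65/35): 18.4 × 1.8571 = 34.171 lb·in
After the chain (116/23): 34.171 × 5.0435 = 172.34 lb·in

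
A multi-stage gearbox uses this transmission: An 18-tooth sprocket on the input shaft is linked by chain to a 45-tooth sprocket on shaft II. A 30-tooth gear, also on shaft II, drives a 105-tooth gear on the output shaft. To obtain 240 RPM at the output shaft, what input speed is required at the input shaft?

Overall ratio R = 2.5 × 3.5 = 8.75.
Required input speed = output speed × R = 240 × 8.75 = 2100 RPM.

2100 RPM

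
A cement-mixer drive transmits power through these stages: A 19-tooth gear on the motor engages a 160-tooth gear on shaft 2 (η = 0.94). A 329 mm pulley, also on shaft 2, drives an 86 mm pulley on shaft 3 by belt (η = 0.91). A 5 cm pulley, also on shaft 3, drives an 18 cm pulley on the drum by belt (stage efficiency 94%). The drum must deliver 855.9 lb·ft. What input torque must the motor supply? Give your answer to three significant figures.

Overall ratio R = 8.4211 × 0.2614 × 3.6 = 7.9245; overall efficiency η = 0.94 × 0.91 × 0.94 = 0.8041.
Input torque = output torque / (R × η) = 855.9 / (7.9245 × 0.8041) = 134.32 lb·ft.

134 lb·ft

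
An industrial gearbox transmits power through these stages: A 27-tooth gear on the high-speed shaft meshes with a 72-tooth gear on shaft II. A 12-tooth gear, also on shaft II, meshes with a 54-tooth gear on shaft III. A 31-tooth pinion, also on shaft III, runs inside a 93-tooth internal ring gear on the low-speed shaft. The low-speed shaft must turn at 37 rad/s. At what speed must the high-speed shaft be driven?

Overall ratio R = 2.6667 × 4.5 × 3 = 36.
Required input speed = output speed × R = 37 × 36 = 1332 rad/s.

1332 rad/s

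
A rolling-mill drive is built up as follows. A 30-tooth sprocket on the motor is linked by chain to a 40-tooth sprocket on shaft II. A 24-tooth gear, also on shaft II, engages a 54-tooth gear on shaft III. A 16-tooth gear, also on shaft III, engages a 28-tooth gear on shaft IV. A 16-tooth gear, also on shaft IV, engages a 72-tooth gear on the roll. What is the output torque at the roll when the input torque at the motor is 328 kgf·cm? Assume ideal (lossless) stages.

chain 40/30 = 1.3333 → τ = 328·1.3333 = 437.33 kgf·cm
gear mesh 54/24 = 2.25 → τ = 437.33·2.25 = 984 kgf·cm
gear mesh 28/16 = 1.75 → τ = 984·1.75 = 1722 kgf·cm
gear mesh 72/16 = 4.5 → τ = 1722·4.5 = 7749 kgf·cm

7749 kgf·cm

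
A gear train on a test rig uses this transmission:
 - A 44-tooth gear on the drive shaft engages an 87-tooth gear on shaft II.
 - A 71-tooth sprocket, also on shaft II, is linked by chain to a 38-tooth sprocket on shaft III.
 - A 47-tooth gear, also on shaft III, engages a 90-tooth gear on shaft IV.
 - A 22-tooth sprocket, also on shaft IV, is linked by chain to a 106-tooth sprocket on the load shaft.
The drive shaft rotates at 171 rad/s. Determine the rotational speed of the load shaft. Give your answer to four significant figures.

the drive shaft → shaft II (gear mesh, 87/44): 171 ÷ 1.9773 = 86.483 rad/s
shaft II → shaft III (chain, 38/71): 86.483 ÷ 0.53521 = 161.59 rad/s
shaft III → shaft IV (gear mesh, 90/47): 161.59 ÷ 1.9149 = 84.384 rad/s
shaft IV → the load shaft (chain, 106/22): 84.384 ÷ 4.8182 = 17.514 rad/s

17.51 rad/s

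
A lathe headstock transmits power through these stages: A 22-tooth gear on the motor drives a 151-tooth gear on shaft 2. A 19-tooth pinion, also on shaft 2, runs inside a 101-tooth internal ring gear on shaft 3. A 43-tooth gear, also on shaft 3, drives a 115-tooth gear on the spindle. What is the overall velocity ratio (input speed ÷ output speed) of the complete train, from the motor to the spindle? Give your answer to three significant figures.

97.6

Each stage contributes driven/driver: gear mesh 151/22 = 6.8636, internal gear 101/19 = 5.3158, gear mesh 115/43 = 2.6744.
Overall: 6.8636 × 5.3158 × 2.6744 = 97.578.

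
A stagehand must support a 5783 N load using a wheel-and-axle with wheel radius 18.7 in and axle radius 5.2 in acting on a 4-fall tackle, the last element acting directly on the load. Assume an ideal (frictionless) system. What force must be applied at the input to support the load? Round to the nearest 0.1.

Wheel-and-axle MA = R/r = 18.7/5.2 = 3.5962.
Block-and-tackle MA = number of supporting rope parts = 4.
Combined ideal MA = 3.5962 × 4 = 14.385.
Effort = load / MA = 5783 / 14.385 = 402.03 N.

402.0 N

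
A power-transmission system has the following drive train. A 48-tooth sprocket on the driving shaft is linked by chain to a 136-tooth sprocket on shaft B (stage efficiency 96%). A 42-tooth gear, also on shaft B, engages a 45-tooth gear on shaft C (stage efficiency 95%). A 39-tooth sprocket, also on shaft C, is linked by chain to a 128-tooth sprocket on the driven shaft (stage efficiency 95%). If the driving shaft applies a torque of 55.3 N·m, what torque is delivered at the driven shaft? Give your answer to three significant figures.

477 N·m

After the chain (136/48): 55.3 × 2.8333 × 0.96 = 150.42 N·m
After the gear mesh (45/42): 150.42 × 1.0714 × 0.95 = 153.1 N·m
After the chain (128/39): 153.1 × 3.2821 × 0.95 = 477.36 N·m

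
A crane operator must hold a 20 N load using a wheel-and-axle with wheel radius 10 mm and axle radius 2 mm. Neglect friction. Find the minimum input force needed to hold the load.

Wheel-and-axle MA = R/r = 10/2 = 5.
Effort = load / MA = 20 / 5 = 4 N.

4 N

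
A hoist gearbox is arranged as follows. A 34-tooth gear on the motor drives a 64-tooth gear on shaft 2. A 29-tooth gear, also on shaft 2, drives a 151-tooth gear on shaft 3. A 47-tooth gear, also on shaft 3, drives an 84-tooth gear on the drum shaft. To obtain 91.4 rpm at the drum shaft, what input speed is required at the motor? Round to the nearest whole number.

Overall ratio R = 1.8824 × 5.2069 × 1.7872 = 17.517.
Required input speed = output speed × R = 91.4 × 17.517 = 1601.1 rpm.

1601 rpm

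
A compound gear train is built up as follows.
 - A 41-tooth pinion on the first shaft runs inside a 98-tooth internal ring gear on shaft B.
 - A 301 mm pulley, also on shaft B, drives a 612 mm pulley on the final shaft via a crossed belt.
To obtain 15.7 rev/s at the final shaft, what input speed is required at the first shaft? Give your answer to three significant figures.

Overall ratio R = 2.3902 × 2.0332 = 4.8599.
Required input speed = output speed × R = 15.7 × 4.8599 = 76.3 rev/s.

76.3 rev/s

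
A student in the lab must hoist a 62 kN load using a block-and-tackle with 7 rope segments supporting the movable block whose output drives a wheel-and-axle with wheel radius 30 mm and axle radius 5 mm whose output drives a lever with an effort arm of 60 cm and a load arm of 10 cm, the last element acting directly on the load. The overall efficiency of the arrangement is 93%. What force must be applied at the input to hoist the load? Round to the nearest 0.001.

Block-and-tackle MA = number of supporting rope parts = 7.
Wheel-and-axle MA = R/r = 30/5 = 6.
Lever MA = effort arm / load arm = 60/10 = 6.
Combined ideal MA = 7 × 6 × 6 = 252.
Actual MA = 252 × 0.93 = 234.36.
Effort = load / actual MA = 62 / 234.36 = 0.26455 kN.

0.265 kN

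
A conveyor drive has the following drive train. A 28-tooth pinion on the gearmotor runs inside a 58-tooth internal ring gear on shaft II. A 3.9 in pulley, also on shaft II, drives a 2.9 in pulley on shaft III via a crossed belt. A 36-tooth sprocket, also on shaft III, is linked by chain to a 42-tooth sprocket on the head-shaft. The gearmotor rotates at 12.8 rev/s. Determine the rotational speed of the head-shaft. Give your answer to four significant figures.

7.123 rev/s

internal gear 58/28 = 2.0714 → 12.8/2.0714 = 6.1793 rev/s
belt 2.9/3.9 = 0.74359 → 6.1793/0.74359 = 8.3101 rev/s
chain 42/36 = 1.1667 → 8.3101/1.1667 = 7.1229 rev/s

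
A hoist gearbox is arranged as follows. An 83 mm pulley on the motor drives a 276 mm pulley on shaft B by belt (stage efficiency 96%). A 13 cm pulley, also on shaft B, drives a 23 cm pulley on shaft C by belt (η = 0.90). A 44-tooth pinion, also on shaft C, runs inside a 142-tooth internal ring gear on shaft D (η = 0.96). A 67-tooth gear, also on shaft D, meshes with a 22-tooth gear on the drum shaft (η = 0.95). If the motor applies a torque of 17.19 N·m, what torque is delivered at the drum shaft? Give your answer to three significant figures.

84.4 N·m

After the belt (276/83): 17.19 × 3.3253 × 0.96 = 54.875 N·m
After the belt (23/13): 54.875 × 1.7692 × 0.90 = 87.379 N·m
After the internal gear (142/44): 87.379 × 3.2273 × 0.96 = 270.71 N·m
After the gear mesh (22/67): 270.71 × 0.32836 × 0.95 = 84.447 N·m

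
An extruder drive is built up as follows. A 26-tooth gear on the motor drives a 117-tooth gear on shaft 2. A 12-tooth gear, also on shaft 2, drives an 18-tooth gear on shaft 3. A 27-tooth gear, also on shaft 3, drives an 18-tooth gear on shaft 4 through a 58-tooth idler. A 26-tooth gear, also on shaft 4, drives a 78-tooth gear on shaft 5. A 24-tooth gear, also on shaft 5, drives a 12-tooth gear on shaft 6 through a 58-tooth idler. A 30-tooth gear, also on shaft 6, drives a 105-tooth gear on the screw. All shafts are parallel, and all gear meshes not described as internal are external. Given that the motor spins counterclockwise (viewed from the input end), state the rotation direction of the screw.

the motor → shaft 2: external mesh, 1 reversal → CW.
shaft 2 → shaft 3: external mesh, 1 reversal → CCW.
shaft 3 → shaft 4: driver → idler → driven is 2 external meshes, 2 reversals → CCW.
shaft 4 → shaft 5: external mesh, 1 reversal → CW.
shaft 5 → shaft 6: driver → idler → driven is 2 external meshes, 2 reversals → CW.
shaft 6 → the screw: external mesh, 1 reversal → CCW.
8 reversals in total — an even number — so the screw turns the same way as the motor.

counterclockwise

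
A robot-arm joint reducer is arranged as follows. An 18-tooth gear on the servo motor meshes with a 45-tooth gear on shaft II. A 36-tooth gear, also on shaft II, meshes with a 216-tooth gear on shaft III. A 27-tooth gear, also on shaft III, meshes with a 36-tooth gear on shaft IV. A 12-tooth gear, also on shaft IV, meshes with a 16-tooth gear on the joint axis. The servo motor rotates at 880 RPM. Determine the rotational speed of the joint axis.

the servo motor → shaft II (gear mesh, 45/18): 880 ÷ 2.5 = 352 RPM
shaft II → shaft III (gear mesh, 216/36): 352 ÷ 6 = 58.667 RPM
shaft III → shaft IV (gear mesh, 36/27): 58.667 ÷ 1.3333 = 44 RPM
shaft IV → the joint axis (gear mesh, 16/12): 44 ÷ 1.3333 = 33 RPM

33 RPM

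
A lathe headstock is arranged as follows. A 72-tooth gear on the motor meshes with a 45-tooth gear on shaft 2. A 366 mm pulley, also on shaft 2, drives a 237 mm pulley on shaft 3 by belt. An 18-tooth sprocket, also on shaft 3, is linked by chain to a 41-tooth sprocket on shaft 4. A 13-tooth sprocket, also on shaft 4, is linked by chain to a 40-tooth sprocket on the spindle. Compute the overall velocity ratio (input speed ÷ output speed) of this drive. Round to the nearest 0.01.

Each stage contributes driven/driver: gear mesh 45/72 = 0.625, belt 237/366 = 0.64754, chain 41/18 = 2.2778, chain 40/13 = 3.0769.
Overall: 0.625 × 0.64754 × 2.2778 × 3.0769 = 2.8365.

2.84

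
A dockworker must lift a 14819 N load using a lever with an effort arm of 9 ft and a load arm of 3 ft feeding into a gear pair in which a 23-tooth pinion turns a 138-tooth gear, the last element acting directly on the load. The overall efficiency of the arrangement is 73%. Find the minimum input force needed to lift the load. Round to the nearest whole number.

Lever MA = effort arm / load arm = 9/3 = 3.
Gear pair MA = 138/23 = 6.
Combined ideal MA = 3 × 6 = 18.
Actual MA = 18 × 0.73 = 13.14.
Effort = load / actual MA = 14819 / 13.14 = 1127.8 N.

1128 N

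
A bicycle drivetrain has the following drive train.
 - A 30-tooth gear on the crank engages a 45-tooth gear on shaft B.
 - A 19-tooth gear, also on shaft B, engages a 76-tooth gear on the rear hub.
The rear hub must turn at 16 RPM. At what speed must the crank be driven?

Overall ratio R = 1.5 × 4 = 6.
Required input speed = output speed × R = 16 × 6 = 96 RPM.

96 RPM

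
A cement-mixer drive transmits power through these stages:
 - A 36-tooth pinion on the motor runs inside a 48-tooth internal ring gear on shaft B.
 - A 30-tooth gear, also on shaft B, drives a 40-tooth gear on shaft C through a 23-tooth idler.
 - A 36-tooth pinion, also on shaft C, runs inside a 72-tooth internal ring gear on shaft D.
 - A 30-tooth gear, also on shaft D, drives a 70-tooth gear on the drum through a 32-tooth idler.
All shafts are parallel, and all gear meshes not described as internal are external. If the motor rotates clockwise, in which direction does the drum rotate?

the motor → shaft B: internal mesh, same direction → CW.
shaft B → shaft C: driver → idler → driven is 2 external meshes, 2 reversals → CW.
shaft C → shaft D: internal mesh, same direction → CW.
shaft D → the drum: driver → idler → driven is 2 external meshes, 2 reversals → CW.
4 reversals in total — an even number — so the drum turns the same way as the motor.

clockwise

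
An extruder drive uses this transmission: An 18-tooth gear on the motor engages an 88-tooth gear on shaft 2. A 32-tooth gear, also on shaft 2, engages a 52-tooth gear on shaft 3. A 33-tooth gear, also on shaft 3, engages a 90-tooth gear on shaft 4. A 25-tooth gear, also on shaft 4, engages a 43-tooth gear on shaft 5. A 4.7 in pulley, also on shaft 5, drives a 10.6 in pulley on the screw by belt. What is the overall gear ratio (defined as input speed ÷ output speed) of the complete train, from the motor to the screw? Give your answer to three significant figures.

84.0

Each stage contributes driven/driver: gear mesh 88/18 = 4.8889, gear mesh 52/32 = 1.625, gear mesh 90/33 = 2.7273, gear mesh 43/25 = 1.72, belt 10.6/4.7 = 2.2553.
Overall: 4.8889 × 1.625 × 2.7273 × 1.72 × 2.2553 = 84.048.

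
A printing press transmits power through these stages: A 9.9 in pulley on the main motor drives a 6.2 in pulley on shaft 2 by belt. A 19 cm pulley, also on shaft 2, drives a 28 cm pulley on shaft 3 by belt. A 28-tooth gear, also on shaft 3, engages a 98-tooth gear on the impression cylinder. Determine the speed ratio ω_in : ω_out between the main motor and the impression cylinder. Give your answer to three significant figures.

3.23

Each stage contributes driven/driver: belt 6.2/9.9 = 0.62626, belt 28/19 = 1.4737, gear mesh 98/28 = 3.5.
Overall: 0.62626 × 1.4737 × 3.5 = 3.2302.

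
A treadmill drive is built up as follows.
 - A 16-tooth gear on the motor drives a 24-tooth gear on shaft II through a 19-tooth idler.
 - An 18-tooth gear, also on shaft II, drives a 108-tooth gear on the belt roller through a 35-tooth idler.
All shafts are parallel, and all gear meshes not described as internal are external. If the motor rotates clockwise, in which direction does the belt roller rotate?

the motor → shaft II: driver → idler → driven is 2 external meshes, 2 reversals → CW.
shaft II → the belt roller: driver → idler → driven is 2 external meshes, 2 reversals → CW.
4 reversals in total — an even number — so the belt roller turns the same way as the motor.

clockwise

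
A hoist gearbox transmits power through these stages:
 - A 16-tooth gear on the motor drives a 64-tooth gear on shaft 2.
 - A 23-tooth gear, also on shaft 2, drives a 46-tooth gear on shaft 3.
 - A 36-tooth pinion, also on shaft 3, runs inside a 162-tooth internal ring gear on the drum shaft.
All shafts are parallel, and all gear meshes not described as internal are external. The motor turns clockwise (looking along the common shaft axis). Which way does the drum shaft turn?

clockwise

the motor → shaft 2: external mesh, 1 reversal → CCW.
shaft 2 → shaft 3: external mesh, 1 reversal → CW.
shaft 3 → the drum shaft: internal mesh, same direction → CW.
2 reversals in total — an even number — so the drum shaft turns the same way as the motor.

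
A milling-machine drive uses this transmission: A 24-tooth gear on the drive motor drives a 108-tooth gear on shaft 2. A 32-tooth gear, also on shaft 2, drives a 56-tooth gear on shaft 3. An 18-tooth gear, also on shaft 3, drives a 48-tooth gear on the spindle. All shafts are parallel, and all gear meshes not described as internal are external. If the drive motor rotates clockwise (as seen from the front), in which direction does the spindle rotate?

the drive motor → shaft 2: external mesh, 1 reversal → CCW.
shaft 2 → shaft 3: external mesh, 1 reversal → CW.
shaft 3 → the spindle: external mesh, 1 reversal → CCW.
3 reversals in total — an odd number — so the spindle turns opposite to the drive motor.

anticlockwise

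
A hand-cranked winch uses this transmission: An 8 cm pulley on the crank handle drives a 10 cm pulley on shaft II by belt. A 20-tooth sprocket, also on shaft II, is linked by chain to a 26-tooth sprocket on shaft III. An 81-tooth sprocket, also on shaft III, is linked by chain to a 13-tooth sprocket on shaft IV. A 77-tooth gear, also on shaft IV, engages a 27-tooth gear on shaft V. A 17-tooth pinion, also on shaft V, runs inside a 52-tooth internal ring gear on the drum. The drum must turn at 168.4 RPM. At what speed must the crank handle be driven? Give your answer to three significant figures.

Overall ratio R = 1.25 × 1.3 × 0.16049 × 0.35065 × 3.0588 = 0.27973.
Required input speed = output speed × R = 168.4 × 0.27973 = 47.107 RPM.

47.1 RPM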